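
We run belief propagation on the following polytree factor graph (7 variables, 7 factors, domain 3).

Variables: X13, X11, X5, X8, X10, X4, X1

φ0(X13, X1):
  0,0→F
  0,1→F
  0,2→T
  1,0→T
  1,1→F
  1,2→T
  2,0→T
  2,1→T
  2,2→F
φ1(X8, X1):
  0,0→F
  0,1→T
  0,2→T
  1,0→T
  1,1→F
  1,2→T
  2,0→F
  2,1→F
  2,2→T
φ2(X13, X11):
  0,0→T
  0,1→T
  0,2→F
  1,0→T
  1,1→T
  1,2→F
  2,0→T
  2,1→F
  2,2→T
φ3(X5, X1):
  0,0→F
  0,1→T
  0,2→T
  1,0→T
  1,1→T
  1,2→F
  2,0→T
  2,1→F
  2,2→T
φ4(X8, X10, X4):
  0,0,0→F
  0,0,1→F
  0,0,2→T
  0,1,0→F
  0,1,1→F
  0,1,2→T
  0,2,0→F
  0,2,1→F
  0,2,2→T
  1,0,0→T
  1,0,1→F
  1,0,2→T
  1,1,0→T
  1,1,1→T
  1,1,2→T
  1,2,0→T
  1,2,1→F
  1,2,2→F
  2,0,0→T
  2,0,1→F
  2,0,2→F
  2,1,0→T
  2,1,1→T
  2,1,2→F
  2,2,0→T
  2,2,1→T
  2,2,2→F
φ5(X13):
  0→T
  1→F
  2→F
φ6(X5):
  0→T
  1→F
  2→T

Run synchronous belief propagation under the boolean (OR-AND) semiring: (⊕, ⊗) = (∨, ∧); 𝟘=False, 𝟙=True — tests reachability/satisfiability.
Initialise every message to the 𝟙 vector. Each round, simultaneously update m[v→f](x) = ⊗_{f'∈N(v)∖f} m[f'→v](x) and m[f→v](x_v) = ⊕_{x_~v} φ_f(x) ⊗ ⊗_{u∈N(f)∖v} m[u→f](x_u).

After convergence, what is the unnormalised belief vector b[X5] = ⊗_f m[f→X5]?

b[X5] = [T, F, T]

init: all messages = 𝟙 over 3 values
r1 m[φ0→X13] = [T, T, T]
r1 m[φ0→X1] = [T, T, T]
r1 m[φ1→X8] = [T, T, T]
r1 m[φ1→X1] = [T, T, T]
r1 m[φ2→X13] = [T, T, T]
r1 m[φ2→X11] = [T, T, T]
r1 m[φ3→X5] = [T, T, T]
r1 m[φ3→X1] = [T, T, T]
r1 m[φ4→X8] = [T, T, T]
r1 m[φ4→X10] = [T, T, T]
r1 m[φ4→X4] = [T, T, T]
r1 m[φ5→X13] = [T, F, F]
r1 m[φ6→X5] = [T, F, T]
r1 m[X13→φ0] = [T, T, T]
r1 m[X13→φ2] = [T, T, T]
r1 m[X13→φ5] = [T, T, T]
r1 m[X11→φ2] = [T, T, T]
r1 m[X5→φ3] = [T, T, T]
r1 m[X5→φ6] = [T, T, T]
r1 m[X8→φ1] = [T, T, T]
r1 m[X8→φ4] = [T, T, T]
r1 m[X10→φ4] = [T, T, T]
r1 m[X4→φ4] = [T, T, T]
r1 m[X1→φ0] = [T, T, T]
r1 m[X1→φ1] = [T, T, T]
r1 m[X1→φ3] = [T, T, T]
r2 m[φ0→X13] = [T, T, T]
r2 m[φ0→X1] = [T, T, T]
r2 m[φ1→X8] = [T, T, T]
r2 m[φ1→X1] = [T, T, T]
r2 m[φ2→X13] = [T, T, T]
r2 m[φ2→X11] = [T, T, T]
r2 m[φ3→X5] = [T, T, T]
r2 m[φ3→X1] = [T, T, T]
r2 m[φ4→X8] = [T, T, T]
r2 m[φ4→X10] = [T, T, T]
r2 m[φ4→X4] = [T, T, T]
r2 m[φ5→X13] = [T, F, F]
r2 m[φ6→X5] = [T, F, T]
r2 m[X13→φ0] = [T, F, F]
r2 m[X13→φ2] = [T, F, F]
r2 m[X13→φ5] = [T, T, T]
r2 m[X11→φ2] = [T, T, T]
r2 m[X5→φ3] = [T, F, T]
r2 m[X5→φ6] = [T, T, T]
r2 m[X8→φ1] = [T, T, T]
r2 m[X8→φ4] = [T, T, T]
r2 m[X10→φ4] = [T, T, T]
r2 m[X4→φ4] = [T, T, T]
r2 m[X1→φ0] = [T, T, T]
r2 m[X1→φ1] = [T, T, T]
r2 m[X1→φ3] = [T, T, T]
r3 m[φ0→X13] = [T, T, T]
r3 m[φ0→X1] = [F, F, T]
r3 m[φ1→X8] = [T, T, T]
r3 m[φ1→X1] = [T, T, T]
r3 m[φ2→X13] = [T, T, T]
r3 m[φ2→X11] = [T, T, F]
r3 m[φ3→X5] = [T, T, T]
r3 m[φ3→X1] = [T, T, T]
r3 m[φ4→X8] = [T, T, T]
r3 m[φ4→X10] = [T, T, T]
r3 m[φ4→X4] = [T, T, T]
r3 m[φ5→X13] = [T, F, F]
r3 m[φ6→X5] = [T, F, T]
r3 m[X13→φ0] = [T, F, F]
r3 m[X13→φ2] = [T, F, F]
r3 m[X13→φ5] = [T, T, T]
r3 m[X11→φ2] = [T, T, T]
r3 m[X5→φ3] = [T, F, T]
r3 m[X5→φ6] = [T, T, T]
r3 m[X8→φ1] = [T, T, T]
r3 m[X8→φ4] = [T, T, T]
r3 m[X10→φ4] = [T, T, T]
r3 m[X4→φ4] = [T, T, T]
r3 m[X1→φ0] = [T, T, T]
r3 m[X1→φ1] = [T, T, T]
r3 m[X1→φ3] = [T, T, T]
r4 m[φ0→X13] = [T, T, T]
r4 m[φ0→X1] = [F, F, T]
r4 m[φ1→X8] = [T, T, T]
r4 m[φ1→X1] = [T, T, T]
r4 m[φ2→X13] = [T, T, T]
r4 m[φ2→X11] = [T, T, F]
r4 m[φ3→X5] = [T, T, T]
r4 m[φ3→X1] = [T, T, T]
r4 m[φ4→X8] = [T, T, T]
r4 m[φ4→X10] = [T, T, T]
r4 m[φ4→X4] = [T, T, T]
r4 m[φ5→X13] = [T, F, F]
r4 m[φ6→X5] = [T, F, T]
r4 m[X13→φ0] = [T, F, F]
r4 m[X13→φ2] = [T, F, F]
r4 m[X13→φ5] = [T, T, T]
r4 m[X11→φ2] = [T, T, T]
r4 m[X5→φ3] = [T, F, T]
r4 m[X5→φ6] = [T, T, T]
r4 m[X8→φ1] = [T, T, T]
r4 m[X8→φ4] = [T, T, T]
r4 m[X10→φ4] = [T, T, T]
r4 m[X4→φ4] = [T, T, T]
r4 m[X1→φ0] = [T, T, T]
r4 m[X1→φ1] = [F, F, T]
r4 m[X1→φ3] = [F, F, T]
r5 m[φ0→X13] = [T, T, T]
r5 m[φ0→X1] = [F, F, T]
r5 m[φ1→X8] = [T, T, T]
r5 m[φ1→X1] = [T, T, T]
r5 m[φ2→X13] = [T, T, T]
r5 m[φ2→X11] = [T, T, F]
r5 m[φ3→X5] = [T, F, T]
r5 m[φ3→X1] = [T, T, T]
r5 m[φ4→X8] = [T, T, T]
r5 m[φ4→X10] = [T, T, T]
r5 m[φ4→X4] = [T, T, T]
r5 m[φ5→X13] = [T, F, F]
r5 m[φ6→X5] = [T, F, T]
r5 m[X13→φ0] = [T, F, F]
r5 m[X13→φ2] = [T, F, F]
r5 m[X13→φ5] = [T, T, T]
r5 m[X11→φ2] = [T, T, T]
r5 m[X5→φ3] = [T, F, T]
r5 m[X5→φ6] = [T, T, T]
r5 m[X8→φ1] = [T, T, T]
r5 m[X8→φ4] = [T, T, T]
r5 m[X10→φ4] = [T, T, T]
r5 m[X4→φ4] = [T, T, T]
r5 m[X1→φ0] = [T, T, T]
r5 m[X1→φ1] = [F, F, T]
r5 m[X1→φ3] = [F, F, T]
r6 m[φ0→X13] = [T, T, T]
r6 m[φ0→X1] = [F, F, T]
r6 m[φ1→X8] = [T, T, T]
r6 m[φ1→X1] = [T, T, T]
r6 m[φ2→X13] = [T, T, T]
r6 m[φ2→X11] = [T, T, F]
r6 m[φ3→X5] = [T, F, T]
r6 m[φ3→X1] = [T, T, T]
r6 m[φ4→X8] = [T, T, T]
r6 m[φ4→X10] = [T, T, T]
r6 m[φ4→X4] = [T, T, T]
r6 m[φ5→X13] = [T, F, F]
r6 m[φ6→X5] = [T, F, T]
r6 m[X13→φ0] = [T, F, F]
r6 m[X13→φ2] = [T, F, F]
r6 m[X13→φ5] = [T, T, T]
r6 m[X11→φ2] = [T, T, T]
r6 m[X5→φ3] = [T, F, T]
r6 m[X5→φ6] = [T, F, T]
r6 m[X8→φ1] = [T, T, T]
r6 m[X8→φ4] = [T, T, T]
r6 m[X10→φ4] = [T, T, T]
r6 m[X4→φ4] = [T, T, T]
r6 m[X1→φ0] = [T, T, T]
r6 m[X1→φ1] = [F, F, T]
r6 m[X1→φ3] = [F, F, T]
r7 m[φ0→X13] = [T, T, T]
r7 m[φ0→X1] = [F, F, T]
r7 m[φ1→X8] = [T, T, T]
r7 m[φ1→X1] = [T, T, T]
r7 m[φ2→X13] = [T, T, T]
r7 m[φ2→X11] = [T, T, F]
r7 m[φ3→X5] = [T, F, T]
r7 m[φ3→X1] = [T, T, T]
r7 m[φ4→X8] = [T, T, T]
r7 m[φ4→X10] = [T, T, T]
r7 m[φ4→X4] = [T, T, T]
r7 m[φ5→X13] = [T, F, F]
r7 m[φ6→X5] = [T, F, T]
r7 m[X13→φ0] = [T, F, F]
r7 m[X13→φ2] = [T, F, F]
r7 m[X13→φ5] = [T, T, T]
r7 m[X11→φ2] = [T, T, T]
r7 m[X5→φ3] = [T, F, T]
r7 m[X5→φ6] = [T, F, T]
r7 m[X8→φ1] = [T, T, T]
r7 m[X8→φ4] = [T, T, T]
r7 m[X10→φ4] = [T, T, T]
r7 m[X4→φ4] = [T, T, T]
r7 m[X1→φ0] = [T, T, T]
r7 m[X1→φ1] = [F, F, T]
r7 m[X1→φ3] = [F, F, T]
fixed point reached at round 7
b[X5] = ⊗ incoming = [T, F, T]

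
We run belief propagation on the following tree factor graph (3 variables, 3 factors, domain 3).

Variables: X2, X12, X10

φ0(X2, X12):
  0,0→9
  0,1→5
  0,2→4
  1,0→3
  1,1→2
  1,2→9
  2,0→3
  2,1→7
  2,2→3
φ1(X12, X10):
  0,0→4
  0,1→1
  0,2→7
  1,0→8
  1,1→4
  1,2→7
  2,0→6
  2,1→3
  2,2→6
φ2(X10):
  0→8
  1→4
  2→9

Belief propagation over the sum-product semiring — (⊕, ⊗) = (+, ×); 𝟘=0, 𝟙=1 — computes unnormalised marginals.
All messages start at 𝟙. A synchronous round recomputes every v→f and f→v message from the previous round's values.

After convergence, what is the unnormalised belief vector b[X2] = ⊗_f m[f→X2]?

init: all messages = 𝟙 over 3 values
r1 m[φ0→X2] = [18, 14, 13]
r1 m[φ0→X12] = [15, 14, 16]
r1 m[φ1→X12] = [12, 19, 15]
r1 m[φ1→X10] = [18, 8, 20]
r1 m[φ2→X10] = [8, 4, 9]
r1 m[X2→φ0] = [1, 1, 1]
r1 m[X12→φ0] = [1, 1, 1]
r1 m[X12→φ1] = [1, 1, 1]
r1 m[X10→φ1] = [1, 1, 1]
r1 m[X10→φ2] = [1, 1, 1]
r2 m[φ0→X2] = [18, 14, 13]
r2 m[φ0→X12] = [15, 14, 16]
r2 m[φ1→X12] = [12, 19, 15]
r2 m[φ1→X10] = [18, 8, 20]
r2 m[φ2→X10] = [8, 4, 9]
r2 m[X2→φ0] = [1, 1, 1]
r2 m[X12→φ0] = [12, 19, 15]
r2 m[X12→φ1] = [15, 14, 16]
r2 m[X10→φ1] = [8, 4, 9]
r2 m[X10→φ2] = [18, 8, 20]
r3 m[φ0→X2] = [263, 209, 214]
r3 m[φ0→X12] = [15, 14, 16]
r3 m[φ1→X12] = [99, 143, 114]
r3 m[φ1→X10] = [268, 119, 299]
r3 m[φ2→X10] = [8, 4, 9]
r3 m[X2→φ0] = [1, 1, 1]
r3 m[X12→φ0] = [12, 19, 15]
r3 m[X12→φ1] = [15, 14, 16]
r3 m[X10→φ1] = [8, 4, 9]
r3 m[X10→φ2] = [18, 8, 20]
r4 m[φ0→X2] = [263, 209, 214]
r4 m[φ0→X12] = [15, 14, 16]
r4 m[φ1→X12] = [99, 143, 114]
r4 m[φ1→X10] = [268, 119, 299]
r4 m[φ2→X10] = [8, 4, 9]
r4 m[X2→φ0] = [1, 1, 1]
r4 m[X12→φ0] = [99, 143, 114]
r4 m[X12→φ1] = [15, 14, 16]
r4 m[X10→φ1] = [8, 4, 9]
r4 m[X10→φ2] = [268, 119, 299]
r5 m[φ0→X2] = [2062, 1609, 1640]
r5 m[φ0→X12] = [15, 14, 16]
r5 m[φ1→X12] = [99, 143, 114]
r5 m[φ1→X10] = [268, 119, 299]
r5 m[φ2→X10] = [8, 4, 9]
r5 m[X2→φ0] = [1, 1, 1]
r5 m[X12→φ0] = [99, 143, 114]
r5 m[X12→φ1] = [15, 14, 16]
r5 m[X10→φ1] = [8, 4, 9]
r5 m[X10→φ2] = [268, 119, 299]
r6 m[φ0→X2] = [2062, 1609, 1640]
r6 m[φ0→X12] = [15, 14, 16]
r6 m[φ1→X12] = [99, 143, 114]
r6 m[φ1→X10] = [268, 119, 299]
r6 m[φ2→X10] = [8, 4, 9]
r6 m[X2→φ0] = [1, 1, 1]
r6 m[X12→φ0] = [99, 143, 114]
r6 m[X12→φ1] = [15, 14, 16]
r6 m[X10→φ1] = [8, 4, 9]
r6 m[X10→φ2] = [268, 119, 299]
fixed point reached at round 6
b[X2] = ⊗ incoming = [2062, 1609, 1640]

b[X2] = [2062, 1609, 1640]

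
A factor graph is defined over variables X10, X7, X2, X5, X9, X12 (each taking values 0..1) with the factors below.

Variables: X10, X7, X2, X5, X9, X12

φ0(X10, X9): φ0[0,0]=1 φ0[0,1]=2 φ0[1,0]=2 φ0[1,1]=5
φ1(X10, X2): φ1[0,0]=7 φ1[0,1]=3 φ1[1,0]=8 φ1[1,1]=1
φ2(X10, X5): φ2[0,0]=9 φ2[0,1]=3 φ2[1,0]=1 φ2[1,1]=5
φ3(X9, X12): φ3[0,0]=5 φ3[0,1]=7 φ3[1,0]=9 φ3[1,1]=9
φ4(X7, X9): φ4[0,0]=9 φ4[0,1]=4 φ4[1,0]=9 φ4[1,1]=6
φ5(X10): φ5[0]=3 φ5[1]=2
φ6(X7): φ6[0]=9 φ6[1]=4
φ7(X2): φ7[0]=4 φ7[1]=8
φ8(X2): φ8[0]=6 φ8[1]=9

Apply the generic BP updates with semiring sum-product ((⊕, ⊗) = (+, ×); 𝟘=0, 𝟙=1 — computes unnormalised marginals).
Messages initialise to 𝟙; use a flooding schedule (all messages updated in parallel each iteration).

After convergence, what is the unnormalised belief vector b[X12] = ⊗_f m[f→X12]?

init: all messages = 𝟙 over 2 values
r1 m[φ0→X10] = [3, 7]
r1 m[φ0→X9] = [3, 7]
r1 m[φ1→X10] = [10, 9]
r1 m[φ1→X2] = [15, 4]
r1 m[φ2→X10] = [12, 6]
r1 m[φ2→X5] = [10, 8]
r1 m[φ3→X9] = [12, 18]
r1 m[φ3→X12] = [14, 16]
r1 m[φ4→X7] = [13, 15]
r1 m[φ4→X9] = [18, 10]
r1 m[φ5→X10] = [3, 2]
r1 m[φ6→X7] = [9, 4]
r1 m[φ7→X2] = [4, 8]
r1 m[φ8→X2] = [6, 9]
r1 m[X10→φ0] = [1, 1]
r1 m[X10→φ1] = [1, 1]
r1 m[X10→φ2] = [1, 1]
r1 m[X10→φ5] = [1, 1]
r1 m[X7→φ4] = [1, 1]
r1 m[X7→φ6] = [1, 1]
r1 m[X2→φ1] = [1, 1]
r1 m[X2→φ7] = [1, 1]
r1 m[X2→φ8] = [1, 1]
r1 m[X5→φ2] = [1, 1]
r1 m[X9→φ0] = [1, 1]
r1 m[X9→φ3] = [1, 1]
r1 m[X9→φ4] = [1, 1]
r1 m[X12→φ3] = [1, 1]
r2 m[φ0→X10] = [3, 7]
r2 m[φ0→X9] = [3, 7]
r2 m[φ1→X10] = [10, 9]
r2 m[φ1→X2] = [15, 4]
r2 m[φ2→X10] = [12, 6]
r2 m[φ2→X5] = [10, 8]
r2 m[φ3→X9] = [12, 18]
r2 m[φ3→X12] = [14, 16]
r2 m[φ4→X7] = [13, 15]
r2 m[φ4→X9] = [18, 10]
r2 m[φ5→X10] = [3, 2]
r2 m[φ6→X7] = [9, 4]
r2 m[φ7→X2] = [4, 8]
r2 m[φ8→X2] = [6, 9]
r2 m[X10→φ0] = [360, 108]
r2 m[X10→φ1] = [108, 84]
r2 m[X10→φ2] = [90, 126]
r2 m[X10→φ5] = [360, 378]
r2 m[X7→φ4] = [9, 4]
r2 m[X7→φ6] = [13, 15]
r2 m[X2→φ1] = [24, 72]
r2 m[X2→φ7] = [90, 36]
r2 m[X2→φ8] = [60, 32]
r2 m[X5→φ2] = [1, 1]
r2 m[X9→φ0] = [216, 180]
r2 m[X9→φ3] = [54, 70]
r2 m[X9→φ4] = [36, 126]
r2 m[X12→φ3] = [1, 1]
r3 m[φ0→X10] = [576, 1332]
r3 m[φ0→X9] = [576, 1260]
r3 m[φ1→X10] = [384, 264]
r3 m[φ1→X2] = [1428, 408]
r3 m[φ2→X10] = [12, 6]
r3 m[φ2→X5] = [936, 900]
r3 m[φ3→X9] = [12, 18]
r3 m[φ3→X12] = [900, 1008]
r3 m[φ4→X7] = [828, 1080]
r3 m[φ4→X9] = [117, 60]
r3 m[φ5→X10] = [3, 2]
r3 m[φ6→X7] = [9, 4]
r3 m[φ7→X2] = [4, 8]
r3 m[φ8→X2] = [6, 9]
r3 m[X10→φ0] = [360, 108]
r3 m[X10→φ1] = [108, 84]
r3 m[X10→φ2] = [90, 126]
r3 m[X10→φ5] = [360, 378]
r3 m[X7→φ4] = [9, 4]
r3 m[X7→φ6] = [13, 15]
r3 m[X2→φ1] = [24, 72]
r3 m[X2→φ7] = [90, 36]
r3 m[X2→φ8] = [60, 32]
r3 m[X5→φ2] = [1, 1]
r3 m[X9→φ0] = [216, 180]
r3 m[X9→φ3] = [54, 70]
r3 m[X9→φ4] = [36, 126]
r3 m[X12→φ3] = [1, 1]
r4 m[φ0→X10] = [576, 1332]
r4 m[φ0→X9] = [576, 1260]
r4 m[φ1→X10] = [384, 264]
r4 m[φ1→X2] = [1428, 408]
r4 m[φ2→X10] = [12, 6]
r4 m[φ2→X5] = [936, 900]
r4 m[φ3→X9] = [12, 18]
r4 m[φ3→X12] = [900, 1008]
r4 m[φ4→X7] = [828, 1080]
r4 m[φ4→X9] = [117, 60]
r4 m[φ5→X10] = [3, 2]
r4 m[φ6→X7] = [9, 4]
r4 m[φ7→X2] = [4, 8]
r4 m[φ8→X2] = [6, 9]
r4 m[X10→φ0] = [13824, 3168]
r4 m[X10→φ1] = [20736, 15984]
r4 m[X10→φ2] = [663552, 703296]
r4 m[X10→φ5] = [2654208, 2109888]
r4 m[X7→φ4] = [9, 4]
r4 m[X7→φ6] = [828, 1080]
r4 m[X2→φ1] = [24, 72]
r4 m[X2→φ7] = [8568, 3672]
r4 m[X2→φ8] = [5712, 3264]
r4 m[X5→φ2] = [1, 1]
r4 m[X9→φ0] = [1404, 1080]
r4 m[X9→φ3] = [67392, 75600]
r4 m[X9→φ4] = [6912, 22680]
r4 m[X12→φ3] = [1, 1]
r5 m[φ0→X10] = [3564, 8208]
r5 m[φ0→X9] = [20160, 43488]
r5 m[φ1→X10] = [384, 264]
r5 m[φ1→X2] = [273024, 78192]
r5 m[φ2→X10] = [12, 6]
r5 m[φ2→X5] = [6675264, 5507136]
r5 m[φ3→X9] = [12, 18]
r5 m[φ3→X12] = [1017360, 1152144]
r5 m[φ4→X7] = [152928, 198288]
r5 m[φ4→X9] = [117, 60]
r5 m[φ5→X10] = [3, 2]
r5 m[φ6→X7] = [9, 4]
r5 m[φ7→X2] = [4, 8]
r5 m[φ8→X2] = [6, 9]
r5 m[X10→φ0] = [13824, 3168]
r5 m[X10→φ1] = [20736, 15984]
r5 m[X10→φ2] = [663552, 703296]
r5 m[X10→φ5] = [2654208, 2109888]
r5 m[X7→φ4] = [9, 4]
r5 m[X7→φ6] = [828, 1080]
r5 m[X2→φ1] = [24, 72]
r5 m[X2→φ7] = [8568, 3672]
r5 m[X2→φ8] = [5712, 3264]
r5 m[X5→φ2] = [1, 1]
r5 m[X9→φ0] = [1404, 1080]
r5 m[X9→φ3] = [67392, 75600]
r5 m[X9→φ4] = [6912, 22680]
r5 m[X12→φ3] = [1, 1]
r6 m[φ0→X10] = [3564, 8208]
r6 m[φ0→X9] = [20160, 43488]
r6 m[φ1→X10] = [384, 264]
r6 m[φ1→X2] = [273024, 78192]
r6 m[φ2→X10] = [12, 6]
r6 m[φ2→X5] = [6675264, 5507136]
r6 m[φ3→X9] = [12, 18]
r6 m[φ3→X12] = [1017360, 1152144]
r6 m[φ4→X7] = [152928, 198288]
r6 m[φ4→X9] = [117, 60]
r6 m[φ5→X10] = [3, 2]
r6 m[φ6→X7] = [9, 4]
r6 m[φ7→X2] = [4, 8]
r6 m[φ8→X2] = [6, 9]
r6 m[X10→φ0] = [13824, 3168]
r6 m[X10→φ1] = [128304, 98496]
r6 m[X10→φ2] = [4105728, 4333824]
r6 m[X10→φ5] = [16422912, 13001472]
r6 m[X7→φ4] = [9, 4]
r6 m[X7→φ6] = [152928, 198288]
r6 m[X2→φ1] = [24, 72]
r6 m[X2→φ7] = [1638144, 703728]
r6 m[X2→φ8] = [1092096, 625536]
r6 m[X5→φ2] = [1, 1]
r6 m[X9→φ0] = [1404, 1080]
r6 m[X9→φ3] = [2358720, 2609280]
r6 m[X9→φ4] = [241920, 782784]
r6 m[X12→φ3] = [1, 1]
r7 m[φ0→X10] = [3564, 8208]
r7 m[φ0→X9] = [20160, 43488]
r7 m[φ1→X10] = [384, 264]
r7 m[φ1→X2] = [1686096, 483408]
r7 m[φ2→X10] = [12, 6]
r7 m[φ2→X5] = [41285376, 33986304]
r7 m[φ3→X9] = [12, 18]
r7 m[φ3→X12] = [35277120, 39994560]
r7 m[φ4→X7] = [5308416, 6873984]
r7 m[φ4→X9] = [117, 60]
r7 m[φ5→X10] = [3, 2]
r7 m[φ6→X7] = [9, 4]
r7 m[φ7→X2] = [4, 8]
r7 m[φ8→X2] = [6, 9]
r7 m[X10→φ0] = [13824, 3168]
r7 m[X10→φ1] = [128304, 98496]
r7 m[X10→φ2] = [4105728, 4333824]
r7 m[X10→φ5] = [16422912, 13001472]
r7 m[X7→φ4] = [9, 4]
r7 m[X7→φ6] = [152928, 198288]
r7 m[X2→φ1] = [24, 72]
r7 m[X2→φ7] = [1638144, 703728]
r7 m[X2→φ8] = [1092096, 625536]
r7 m[X5→φ2] = [1, 1]
r7 m[X9→φ0] = [1404, 1080]
r7 m[X9→φ3] = [2358720, 2609280]
r7 m[X9→φ4] = [241920, 782784]
r7 m[X12→φ3] = [1, 1]
r8 m[φ0→X10] = [3564, 8208]
r8 m[φ0→X9] = [20160, 43488]
r8 m[φ1→X10] = [384, 264]
r8 m[φ1→X2] = [1686096, 483408]
r8 m[φ2→X10] = [12, 6]
r8 m[φ2→X5] = [41285376, 33986304]
r8 m[φ3→X9] = [12, 18]
r8 m[φ3→X12] = [35277120, 39994560]
r8 m[φ4→X7] = [5308416, 6873984]
r8 m[φ4→X9] = [117, 60]
r8 m[φ5→X10] = [3, 2]
r8 m[φ6→X7] = [9, 4]
r8 m[φ7→X2] = [4, 8]
r8 m[φ8→X2] = [6, 9]
r8 m[X10→φ0] = [13824, 3168]
r8 m[X10→φ1] = [128304, 98496]
r8 m[X10→φ2] = [4105728, 4333824]
r8 m[X10→φ5] = [16422912, 13001472]
r8 m[X7→φ4] = [9, 4]
r8 m[X7→φ6] = [5308416, 6873984]
r8 m[X2→φ1] = [24, 72]
r8 m[X2→φ7] = [10116576, 4350672]
r8 m[X2→φ8] = [6744384, 3867264]
r8 m[X5→φ2] = [1, 1]
r8 m[X9→φ0] = [1404, 1080]
r8 m[X9→φ3] = [2358720, 2609280]
r8 m[X9→φ4] = [241920, 782784]
r8 m[X12→φ3] = [1, 1]
r9 m[φ0→X10] = [3564, 8208]
r9 m[φ0→X9] = [20160, 43488]
r9 m[φ1→X10] = [384, 264]
r9 m[φ1→X2] = [1686096, 483408]
r9 m[φ2→X10] = [12, 6]
r9 m[φ2→X5] = [41285376, 33986304]
r9 m[φ3→X9] = [12, 18]
r9 m[φ3→X12] = [35277120, 39994560]
r9 m[φ4→X7] = [5308416, 6873984]
r9 m[φ4→X9] = [117, 60]
r9 m[φ5→X10] = [3, 2]
r9 m[φ6→X7] = [9, 4]
r9 m[φ7→X2] = [4, 8]
r9 m[φ8→X2] = [6, 9]
r9 m[X10→φ0] = [13824, 3168]
r9 m[X10→φ1] = [128304, 98496]
r9 m[X10→φ2] = [4105728, 4333824]
r9 m[X10→φ5] = [16422912, 13001472]
r9 m[X7→φ4] = [9, 4]
r9 m[X7→φ6] = [5308416, 6873984]
r9 m[X2→φ1] = [24, 72]
r9 m[X2→φ7] = [10116576, 4350672]
r9 m[X2→φ8] = [6744384, 3867264]
r9 m[X5→φ2] = [1, 1]
r9 m[X9→φ0] = [1404, 1080]
r9 m[X9→φ3] = [2358720, 2609280]
r9 m[X9→φ4] = [241920, 782784]
r9 m[X12→φ3] = [1, 1]
fixed point reached at round 9
b[X12] = ⊗ incoming = [35277120, 39994560]

b[X12] = [35277120, 39994560]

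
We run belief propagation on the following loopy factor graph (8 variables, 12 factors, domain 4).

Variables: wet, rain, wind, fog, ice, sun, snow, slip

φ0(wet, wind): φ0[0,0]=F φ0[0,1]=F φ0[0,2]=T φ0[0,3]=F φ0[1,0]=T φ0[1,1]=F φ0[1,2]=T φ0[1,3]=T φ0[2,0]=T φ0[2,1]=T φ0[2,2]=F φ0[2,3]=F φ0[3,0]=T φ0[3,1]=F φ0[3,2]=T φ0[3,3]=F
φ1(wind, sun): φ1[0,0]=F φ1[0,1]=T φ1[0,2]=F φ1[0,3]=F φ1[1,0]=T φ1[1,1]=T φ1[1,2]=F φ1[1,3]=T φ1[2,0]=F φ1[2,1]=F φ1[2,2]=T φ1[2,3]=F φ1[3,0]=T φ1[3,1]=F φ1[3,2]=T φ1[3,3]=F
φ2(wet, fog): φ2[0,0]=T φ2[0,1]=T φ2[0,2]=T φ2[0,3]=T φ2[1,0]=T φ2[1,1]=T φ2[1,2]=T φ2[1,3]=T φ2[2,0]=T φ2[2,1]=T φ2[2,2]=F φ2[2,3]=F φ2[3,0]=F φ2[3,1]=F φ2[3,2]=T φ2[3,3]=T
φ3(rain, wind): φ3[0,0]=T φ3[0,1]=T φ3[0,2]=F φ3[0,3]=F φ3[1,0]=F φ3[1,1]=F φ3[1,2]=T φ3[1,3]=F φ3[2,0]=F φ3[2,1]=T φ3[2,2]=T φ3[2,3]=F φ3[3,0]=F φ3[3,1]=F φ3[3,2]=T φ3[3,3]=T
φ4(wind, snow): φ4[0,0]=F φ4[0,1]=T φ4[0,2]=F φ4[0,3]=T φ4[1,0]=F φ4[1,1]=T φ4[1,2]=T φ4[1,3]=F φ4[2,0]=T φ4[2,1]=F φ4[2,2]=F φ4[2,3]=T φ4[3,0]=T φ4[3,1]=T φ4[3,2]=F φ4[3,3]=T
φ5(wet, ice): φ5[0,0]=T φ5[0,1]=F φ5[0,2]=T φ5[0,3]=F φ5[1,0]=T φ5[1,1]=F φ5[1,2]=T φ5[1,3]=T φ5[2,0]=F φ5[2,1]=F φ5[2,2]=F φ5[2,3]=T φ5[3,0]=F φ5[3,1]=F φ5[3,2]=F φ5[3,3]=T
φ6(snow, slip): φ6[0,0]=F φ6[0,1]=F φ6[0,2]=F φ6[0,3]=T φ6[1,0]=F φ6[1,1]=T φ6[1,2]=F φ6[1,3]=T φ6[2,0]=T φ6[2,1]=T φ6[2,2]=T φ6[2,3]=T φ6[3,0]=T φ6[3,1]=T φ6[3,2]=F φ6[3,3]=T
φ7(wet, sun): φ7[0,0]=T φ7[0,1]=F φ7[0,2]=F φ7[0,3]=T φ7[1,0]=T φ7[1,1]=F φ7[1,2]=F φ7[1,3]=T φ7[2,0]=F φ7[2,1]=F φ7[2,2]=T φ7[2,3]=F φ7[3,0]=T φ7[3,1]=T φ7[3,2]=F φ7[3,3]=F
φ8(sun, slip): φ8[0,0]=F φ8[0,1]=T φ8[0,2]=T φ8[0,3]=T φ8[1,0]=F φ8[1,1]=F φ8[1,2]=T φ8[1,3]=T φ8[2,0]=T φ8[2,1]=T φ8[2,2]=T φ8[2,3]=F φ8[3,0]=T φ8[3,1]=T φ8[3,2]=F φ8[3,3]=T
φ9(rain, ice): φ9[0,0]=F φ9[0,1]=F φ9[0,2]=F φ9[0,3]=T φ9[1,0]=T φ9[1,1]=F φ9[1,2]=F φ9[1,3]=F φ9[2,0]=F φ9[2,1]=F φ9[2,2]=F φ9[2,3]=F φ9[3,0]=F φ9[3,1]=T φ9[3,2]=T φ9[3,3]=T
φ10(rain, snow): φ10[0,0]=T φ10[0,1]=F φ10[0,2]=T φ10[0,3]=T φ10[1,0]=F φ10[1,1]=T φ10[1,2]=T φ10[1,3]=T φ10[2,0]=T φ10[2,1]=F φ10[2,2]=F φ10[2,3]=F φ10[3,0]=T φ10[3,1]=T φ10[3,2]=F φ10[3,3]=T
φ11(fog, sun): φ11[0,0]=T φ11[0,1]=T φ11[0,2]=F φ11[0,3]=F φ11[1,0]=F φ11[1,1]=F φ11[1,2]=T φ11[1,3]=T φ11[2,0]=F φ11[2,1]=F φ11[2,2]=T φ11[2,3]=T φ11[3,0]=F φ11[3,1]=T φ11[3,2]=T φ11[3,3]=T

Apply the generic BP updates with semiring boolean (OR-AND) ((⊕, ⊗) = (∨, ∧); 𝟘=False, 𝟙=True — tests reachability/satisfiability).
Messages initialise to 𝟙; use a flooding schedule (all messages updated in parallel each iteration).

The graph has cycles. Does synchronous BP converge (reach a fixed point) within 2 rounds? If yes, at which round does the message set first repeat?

init: all messages = 𝟙 over 4 values
r1 m[φ0→wet] = [T, T, T, T]
r1 m[φ0→wind] = [T, T, T, T]
r1 m[φ1→wind] = [T, T, T, T]
r1 m[φ1→sun] = [T, T, T, T]
r1 m[φ2→wet] = [T, T, T, T]
r1 m[φ2→fog] = [T, T, T, T]
r1 m[φ3→rain] = [T, T, T, T]
r1 m[φ3→wind] = [T, T, T, T]
r1 m[φ4→wind] = [T, T, T, T]
r1 m[φ4→snow] = [T, T, T, T]
r1 m[φ5→wet] = [T, T, T, T]
r1 m[φ5→ice] = [T, F, T, T]
r1 m[φ6→snow] = [T, T, T, T]
r1 m[φ6→slip] = [T, T, T, T]
r1 m[φ7→wet] = [T, T, T, T]
r1 m[φ7→sun] = [T, T, T, T]
r1 m[φ8→sun] = [T, T, T, T]
r1 m[φ8→slip] = [T, T, T, T]
r1 m[φ9→rain] = [T, T, F, T]
r1 m[φ9→ice] = [T, T, T, T]
r1 m[φ10→rain] = [T, T, T, T]
r1 m[φ10→snow] = [T, T, T, T]
r1 m[φ11→fog] = [T, T, T, T]
r1 m[φ11→sun] = [T, T, T, T]
r1 m[wet→φ0] = [T, T, T, T]
r1 m[wet→φ2] = [T, T, T, T]
r1 m[wet→φ5] = [T, T, T, T]
r1 m[wet→φ7] = [T, T, T, T]
r1 m[rain→φ3] = [T, T, T, T]
r1 m[rain→φ9] = [T, T, T, T]
r1 m[rain→φ10] = [T, T, T, T]
r1 m[wind→φ0] = [T, T, T, T]
r1 m[wind→φ1] = [T, T, T, T]
r1 m[wind→φ3] = [T, T, T, T]
r1 m[wind→φ4] = [T, T, T, T]
r1 m[fog→φ2] = [T, T, T, T]
r1 m[fog→φ11] = [T, T, T, T]
r1 m[ice→φ5] = [T, T, T, T]
r1 m[ice→φ9] = [T, T, T, T]
r1 m[sun→φ1] = [T, T, T, T]
r1 m[sun→φ7] = [T, T, T, T]
r1 m[sun→φ8] = [T, T, T, T]
r1 m[sun→φ11] = [T, T, T, T]
r1 m[snow→φ4] = [T, T, T, T]
r1 m[snow→φ6] = [T, T, T, T]
r1 m[snow→φ10] = [T, T, T, T]
r1 m[slip→φ6] = [T, T, T, T]
r1 m[slip→φ8] = [T, T, T, T]
r2 m[φ0→wet] = [T, T, T, T]
r2 m[φ0→wind] = [T, T, T, T]
r2 m[φ1→wind] = [T, T, T, T]
r2 m[φ1→sun] = [T, T, T, T]
r2 m[φ2→wet] = [T, T, T, T]
r2 m[φ2→fog] = [T, T, T, T]
r2 m[φ3→rain] = [T, T, T, T]
r2 m[φ3→wind] = [T, T, T, T]
r2 m[φ4→wind] = [T, T, T, T]
r2 m[φ4→snow] = [T, T, T, T]
r2 m[φ5→wet] = [T, T, T, T]
r2 m[φ5→ice] = [T, F, T, T]
r2 m[φ6→snow] = [T, T, T, T]
r2 m[φ6→slip] = [T, T, T, T]
r2 m[φ7→wet] = [T, T, T, T]
r2 m[φ7→sun] = [T, T, T, T]
r2 m[φ8→sun] = [T, T, T, T]
r2 m[φ8→slip] = [T, T, T, T]
r2 m[φ9→rain] = [T, T, F, T]
r2 m[φ9→ice] = [T, T, T, T]
r2 m[φ10→rain] = [T, T, T, T]
r2 m[φ10→snow] = [T, T, T, T]
r2 m[φ11→fog] = [T, T, T, T]
r2 m[φ11→sun] = [T, T, T, T]
r2 m[wet→φ0] = [T, T, T, T]
r2 m[wet→φ2] = [T, T, T, T]
r2 m[wet→φ5] = [T, T, T, T]
r2 m[wet→φ7] = [T, T, T, T]
r2 m[rain→φ3] = [T, T, F, T]
r2 m[rain→φ9] = [T, T, T, T]
r2 m[rain→φ10] = [T, T, F, T]
r2 m[wind→φ0] = [T, T, T, T]
r2 m[wind→φ1] = [T, T, T, T]
r2 m[wind→φ3] = [T, T, T, T]
r2 m[wind→φ4] = [T, T, T, T]
r2 m[fog→φ2] = [T, T, T, T]
r2 m[fog→φ11] = [T, T, T, T]
r2 m[ice→φ5] = [T, T, T, T]
r2 m[ice→φ9] = [T, F, T, T]
r2 m[sun→φ1] = [T, T, T, T]
r2 m[sun→φ7] = [T, T, T, T]
r2 m[sun→φ8] = [T, T, T, T]
r2 m[sun→φ11] = [T, T, T, T]
r2 m[snow→φ4] = [T, T, T, T]
r2 m[snow→φ6] = [T, T, T, T]
r2 m[snow→φ10] = [T, T, T, T]
r2 m[slip→φ6] = [T, T, T, T]
r2 m[slip→φ8] = [T, T, T, T]
no fixed point within 2 rounds

NOT CONVERGED within 2 rounds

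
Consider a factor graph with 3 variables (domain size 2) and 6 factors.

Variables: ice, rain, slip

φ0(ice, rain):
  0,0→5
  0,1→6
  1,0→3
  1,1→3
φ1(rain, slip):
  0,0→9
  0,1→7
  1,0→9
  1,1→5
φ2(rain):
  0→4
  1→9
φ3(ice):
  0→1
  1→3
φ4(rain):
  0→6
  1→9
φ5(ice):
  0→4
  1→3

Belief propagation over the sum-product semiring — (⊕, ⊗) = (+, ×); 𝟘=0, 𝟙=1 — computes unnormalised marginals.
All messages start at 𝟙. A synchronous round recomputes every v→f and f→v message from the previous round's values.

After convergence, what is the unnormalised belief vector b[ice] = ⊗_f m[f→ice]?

b[ice] = [34896, 40986]

init: all messages = 𝟙 over 2 values
r1 m[φ0→ice] = [11, 6]
r1 m[φ0→rain] = [8, 9]
r1 m[φ1→rain] = [16, 14]
r1 m[φ1→slip] = [18, 12]
r1 m[φ2→rain] = [4, 9]
r1 m[φ3→ice] = [1, 3]
r1 m[φ4→rain] = [6, 9]
r1 m[φ5→ice] = [4, 3]
r1 m[ice→φ0] = [1, 1]
r1 m[ice→φ3] = [1, 1]
r1 m[ice→φ5] = [1, 1]
r1 m[rain→φ0] = [1, 1]
r1 m[rain→φ1] = [1, 1]
r1 m[rain→φ2] = [1, 1]
r1 m[rain→φ4] = [1, 1]
r1 m[slip→φ1] = [1, 1]
r2 m[φ0→ice] = [11, 6]
r2 m[φ0→rain] = [8, 9]
r2 m[φ1→rain] = [16, 14]
r2 m[φ1→slip] = [18, 12]
r2 m[φ2→rain] = [4, 9]
r2 m[φ3→ice] = [1, 3]
r2 m[φ4→rain] = [6, 9]
r2 m[φ5→ice] = [4, 3]
r2 m[ice→φ0] = [4, 9]
r2 m[ice→φ3] = [44, 18]
r2 m[ice→φ5] = [11, 18]
r2 m[rain→φ0] = [384, 1134]
r2 m[rain→φ1] = [192, 729]
r2 m[rain→φ2] = [768, 1134]
r2 m[rain→φ4] = [512, 1134]
r2 m[slip→φ1] = [1, 1]
r3 m[φ0→ice] = [8724, 4554]
r3 m[φ0→rain] = [47, 51]
r3 m[φ1→rain] = [16, 14]
r3 m[φ1→slip] = [8289, 4989]
r3 m[φ2→rain] = [4, 9]
r3 m[φ3→ice] = [1, 3]
r3 m[φ4→rain] = [6, 9]
r3 m[φ5→ice] = [4, 3]
r3 m[ice→φ0] = [4, 9]
r3 m[ice→φ3] = [44, 18]
r3 m[ice→φ5] = [11, 18]
r3 m[rain→φ0] = [384, 1134]
r3 m[rain→φ1] = [192, 729]
r3 m[rain→φ2] = [768, 1134]
r3 m[rain→φ4] = [512, 1134]
r3 m[slip→φ1] = [1, 1]
r4 m[φ0→ice] = [8724, 4554]
r4 m[φ0→rain] = [47, 51]
r4 m[φ1→rain] = [16, 14]
r4 m[φ1→slip] = [8289, 4989]
r4 m[φ2→rain] = [4, 9]
r4 m[φ3→ice] = [1, 3]
r4 m[φ4→rain] = [6, 9]
r4 m[φ5→ice] = [4, 3]
r4 m[ice→φ0] = [4, 9]
r4 m[ice→φ3] = [34896, 13662]
r4 m[ice→φ5] = [8724, 13662]
r4 m[rain→φ0] = [384, 1134]
r4 m[rain→φ1] = [1128, 4131]
r4 m[rain→φ2] = [4512, 6426]
r4 m[rain→φ4] = [3008, 6426]
r4 m[slip→φ1] = [1, 1]
r5 m[φ0→ice] = [8724, 4554]
r5 m[φ0→rain] = [47, 51]
r5 m[φ1→rain] = [16, 14]
r5 m[φ1→slip] = [47331, 28551]
r5 m[φ2→rain] = [4, 9]
r5 m[φ3→ice] = [1, 3]
r5 m[φ4→rain] = [6, 9]
r5 m[φ5→ice] = [4, 3]
r5 m[ice→φ0] = [4, 9]
r5 m[ice→φ3] = [34896, 13662]
r5 m[ice→φ5] = [8724, 13662]
r5 m[rain→φ0] = [384, 1134]
r5 m[rain→φ1] = [1128, 4131]
r5 m[rain→φ2] = [4512, 6426]
r5 m[rain→φ4] = [3008, 6426]
r5 m[slip→φ1] = [1, 1]
r6 m[φ0→ice] = [8724, 4554]
r6 m[φ0→rain] = [47, 51]
r6 m[φ1→rain] = [16, 14]
r6 m[φ1→slip] = [47331, 28551]
r6 m[φ2→rain] = [4, 9]
r6 m[φ3→ice] = [1, 3]
r6 m[φ4→rain] = [6, 9]
r6 m[φ5→ice] = [4, 3]
r6 m[ice→φ0] = [4, 9]
r6 m[ice→φ3] = [34896, 13662]
r6 m[ice→φ5] = [8724, 13662]
r6 m[rain→φ0] = [384, 1134]
r6 m[rain→φ1] = [1128, 4131]
r6 m[rain→φ2] = [4512, 6426]
r6 m[rain→φ4] = [3008, 6426]
r6 m[slip→φ1] = [1, 1]
fixed point reached at round 6
b[ice] = ⊗ incoming = [34896, 40986]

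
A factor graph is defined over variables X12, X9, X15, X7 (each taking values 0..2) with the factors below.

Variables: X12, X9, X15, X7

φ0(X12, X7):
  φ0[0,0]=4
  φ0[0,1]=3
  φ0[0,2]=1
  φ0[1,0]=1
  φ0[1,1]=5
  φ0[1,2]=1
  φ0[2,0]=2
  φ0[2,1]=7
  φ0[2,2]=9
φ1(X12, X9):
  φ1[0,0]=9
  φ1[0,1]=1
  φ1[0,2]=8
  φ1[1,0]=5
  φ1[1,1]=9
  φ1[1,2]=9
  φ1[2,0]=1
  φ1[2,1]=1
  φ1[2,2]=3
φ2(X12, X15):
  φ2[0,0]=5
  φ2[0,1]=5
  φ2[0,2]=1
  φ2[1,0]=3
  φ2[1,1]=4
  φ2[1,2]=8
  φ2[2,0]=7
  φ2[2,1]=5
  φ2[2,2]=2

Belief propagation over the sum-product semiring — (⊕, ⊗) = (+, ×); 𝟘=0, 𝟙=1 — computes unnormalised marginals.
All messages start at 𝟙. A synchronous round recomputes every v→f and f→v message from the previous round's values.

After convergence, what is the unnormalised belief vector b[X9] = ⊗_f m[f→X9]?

init: all messages = 𝟙 over 3 values
r1 m[φ0→X12] = [8, 7, 18]
r1 m[φ0→X7] = [7, 15, 11]
r1 m[φ1→X12] = [18, 23, 5]
r1 m[φ1→X9] = [15, 11, 20]
r1 m[φ2→X12] = [11, 15, 14]
r1 m[φ2→X15] = [15, 14, 11]
r1 m[X12→φ0] = [1, 1, 1]
r1 m[X12→φ1] = [1, 1, 1]
r1 m[X12→φ2] = [1, 1, 1]
r1 m[X9→φ1] = [1, 1, 1]
r1 m[X15→φ2] = [1, 1, 1]
r1 m[X7→φ0] = [1, 1, 1]
r2 m[φ0→X12] = [8, 7, 18]
r2 m[φ0→X7] = [7, 15, 11]
r2 m[φ1→X12] = [18, 23, 5]
r2 m[φ1→X9] = [15, 11, 20]
r2 m[φ2→X12] = [11, 15, 14]
r2 m[φ2→X15] = [15, 14, 11]
r2 m[X12→φ0] = [198, 345, 70]
r2 m[X12→φ1] = [88, 105, 252]
r2 m[X12→φ2] = [144, 161, 90]
r2 m[X9→φ1] = [1, 1, 1]
r2 m[X15→φ2] = [1, 1, 1]
r2 m[X7→φ0] = [1, 1, 1]
r3 m[φ0→X12] = [8, 7, 18]
r3 m[φ0→X7] = [1277, 2809, 1173]
r3 m[φ1→X12] = [18, 23, 5]
r3 m[φ1→X9] = [1569, 1285, 2405]
r3 m[φ2→X12] = [11, 15, 14]
r3 m[φ2→X15] = [1833, 1814, 1612]
r3 m[X12→φ0] = [198, 345, 70]
r3 m[X12→φ1] = [88, 105, 252]
r3 m[X12→φ2] = [144, 161, 90]
r3 m[X9→φ1] = [1, 1, 1]
r3 m[X15→φ2] = [1, 1, 1]
r3 m[X7→φ0] = [1, 1, 1]
r4 m[φ0→X12] = [8, 7, 18]
r4 m[φ0→X7] = [1277, 2809, 1173]
r4 m[φ1→X12] = [18, 23, 5]
r4 m[φ1→X9] = [1569, 1285, 2405]
r4 m[φ2→X12] = [11, 15, 14]
r4 m[φ2→X15] = [1833, 1814, 1612]
r4 m[X12→φ0] = [198, 345, 70]
r4 m[X12→φ1] = [88, 105, 252]
r4 m[X12→φ2] = [144, 161, 90]
r4 m[X9→φ1] = [1, 1, 1]
r4 m[X15→φ2] = [1, 1, 1]
r4 m[X7→φ0] = [1, 1, 1]
fixed point reached at round 4
b[X9] = ⊗ incoming = [1569, 1285, 2405]

b[X9] = [1569, 1285, 2405]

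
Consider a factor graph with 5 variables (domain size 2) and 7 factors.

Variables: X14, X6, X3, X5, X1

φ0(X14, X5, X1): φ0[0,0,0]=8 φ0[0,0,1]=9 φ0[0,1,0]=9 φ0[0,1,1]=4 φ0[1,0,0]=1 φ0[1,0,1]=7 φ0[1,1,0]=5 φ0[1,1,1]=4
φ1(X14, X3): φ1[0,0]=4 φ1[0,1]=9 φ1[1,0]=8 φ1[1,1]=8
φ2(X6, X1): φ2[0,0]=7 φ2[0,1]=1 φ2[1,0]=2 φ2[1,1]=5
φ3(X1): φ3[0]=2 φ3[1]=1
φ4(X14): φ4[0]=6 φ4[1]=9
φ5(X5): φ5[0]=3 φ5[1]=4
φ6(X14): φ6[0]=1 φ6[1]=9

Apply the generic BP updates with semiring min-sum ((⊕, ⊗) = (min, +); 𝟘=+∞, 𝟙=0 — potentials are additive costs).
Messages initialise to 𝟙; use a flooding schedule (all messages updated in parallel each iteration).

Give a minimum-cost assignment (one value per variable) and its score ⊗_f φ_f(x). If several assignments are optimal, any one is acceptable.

init: all messages = 𝟙 over 2 values
r1 m[φ0→X14] = [4, 1]
r1 m[φ0→X5] = [1, 4]
r1 m[φ0→X1] = [1, 4]
r1 m[φ1→X14] = [4, 8]
r1 m[φ1→X3] = [4, 8]
r1 m[φ2→X6] = [1, 2]
r1 m[φ2→X1] = [2, 1]
r1 m[φ3→X1] = [2, 1]
r1 m[φ4→X14] = [6, 9]
r1 m[φ5→X5] = [3, 4]
r1 m[φ6→X14] = [1, 9]
r1 m[X14→φ0] = [0, 0]
r1 m[X14→φ1] = [0, 0]
r1 m[X14→φ4] = [0, 0]
r1 m[X14→φ6] = [0, 0]
r1 m[X6→φ2] = [0, 0]
r1 m[X3→φ1] = [0, 0]
r1 m[X5→φ0] = [0, 0]
r1 m[X5→φ5] = [0, 0]
r1 m[X1→φ0] = [0, 0]
r1 m[X1→φ2] = [0, 0]
r1 m[X1→φ3] = [0, 0]
r2 m[φ0→X14] = [4, 1]
r2 m[φ0→X5] = [1, 4]
r2 m[φ0→X1] = [1, 4]
r2 m[φ1→X14] = [4, 8]
r2 m[φ1→X3] = [4, 8]
r2 m[φ2→X6] = [1, 2]
r2 m[φ2→X1] = [2, 1]
r2 m[φ3→X1] = [2, 1]
r2 m[φ4→X14] = [6, 9]
r2 m[φ5→X5] = [3, 4]
r2 m[φ6→X14] = [1, 9]
r2 m[X14→φ0] = [11, 26]
r2 m[X14→φ1] = [11, 19]
r2 m[X14→φ4] = [9, 18]
r2 m[X14→φ6] = [14, 18]
r2 m[X6→φ2] = [0, 0]
r2 m[X3→φ1] = [0, 0]
r2 m[X5→φ0] = [3, 4]
r2 m[X5→φ5] = [1, 4]
r2 m[X1→φ0] = [4, 2]
r2 m[X1→φ2] = [3, 5]
r2 m[X1→φ3] = [3, 5]
r3 m[φ0→X14] = [10, 8]
r3 m[φ0→X5] = [22, 17]
r3 m[φ0→X1] = [22, 19]
r3 m[φ1→X14] = [4, 8]
r3 m[φ1→X3] = [15, 20]
r3 m[φ2→X6] = [6, 5]
r3 m[φ2→X1] = [2, 1]
r3 m[φ3→X1] = [2, 1]
r3 m[φ4→X14] = [6, 9]
r3 m[φ5→X5] = [3, 4]
r3 m[φ6→X14] = [1, 9]
r3 m[X14→φ0] = [11, 26]
r3 m[X14→φ1] = [11, 19]
r3 m[X14→φ4] = [9, 18]
r3 m[X14→φ6] = [14, 18]
r3 m[X6→φ2] = [0, 0]
r3 m[X3→φ1] = [0, 0]
r3 m[X5→φ0] = [3, 4]
r3 m[X5→φ5] = [1, 4]
r3 m[X1→φ0] = [4, 2]
r3 m[X1→φ2] = [3, 5]
r3 m[X1→φ3] = [3, 5]
r4 m[φ0→X14] = [10, 8]
r4 m[φ0→X5] = [22, 17]
r4 m[φ0→X1] = [22, 19]
r4 m[φ1→X14] = [4, 8]
r4 m[φ1→X3] = [15, 20]
r4 m[φ2→X6] = [6, 5]
r4 m[φ2→X1] = [2, 1]
r4 m[φ3→X1] = [2, 1]
r4 m[φ4→X14] = [6, 9]
r4 m[φ5→X5] = [3, 4]
r4 m[φ6→X14] = [1, 9]
r4 m[X14→φ0] = [11, 26]
r4 m[X14→φ1] = [17, 26]
r4 m[X14→φ4] = [15, 25]
r4 m[X14→φ6] = [20, 25]
r4 m[X6→φ2] = [0, 0]
r4 m[X3→φ1] = [0, 0]
r4 m[X5→φ0] = [3, 4]
r4 m[X5→φ5] = [22, 17]
r4 m[X1→φ0] = [4, 2]
r4 m[X1→φ2] = [24, 20]
r4 m[X1→φ3] = [24, 20]
r5 m[φ0→X14] = [10, 8]
r5 m[φ0→X5] = [22, 17]
r5 m[φ0→X1] = [22, 19]
r5 m[φ1→X14] = [4, 8]
r5 m[φ1→X3] = [21, 26]
r5 m[φ2→X6] = [21, 25]
r5 m[φ2→X1] = [2, 1]
r5 m[φ3→X1] = [2, 1]
r5 m[φ4→X14] = [6, 9]
r5 m[φ5→X5] = [3, 4]
r5 m[φ6→X14] = [1, 9]
r5 m[X14→φ0] = [11, 26]
r5 m[X14→φ1] = [17, 26]
r5 m[X14→φ4] = [15, 25]
r5 m[X14→φ6] = [20, 25]
r5 m[X6→φ2] = [0, 0]
r5 m[X3→φ1] = [0, 0]
r5 m[X5→φ0] = [3, 4]
r5 m[X5→φ5] = [22, 17]
r5 m[X1→φ0] = [4, 2]
r5 m[X1→φ2] = [24, 20]
r5 m[X1→φ3] = [24, 20]
r6 m[φ0→X14] = [10, 8]
r6 m[φ0→X5] = [22, 17]
r6 m[φ0→X1] = [22, 19]
r6 m[φ1→X14] = [4, 8]
r6 m[φ1→X3] = [21, 26]
r6 m[φ2→X6] = [21, 25]
r6 m[φ2→X1] = [2, 1]
r6 m[φ3→X1] = [2, 1]
r6 m[φ4→X14] = [6, 9]
r6 m[φ5→X5] = [3, 4]
r6 m[φ6→X14] = [1, 9]
r6 m[X14→φ0] = [11, 26]
r6 m[X14→φ1] = [17, 26]
r6 m[X14→φ4] = [15, 25]
r6 m[X14→φ6] = [20, 25]
r6 m[X6→φ2] = [0, 0]
r6 m[X3→φ1] = [0, 0]
r6 m[X5→φ0] = [3, 4]
r6 m[X5→φ5] = [22, 17]
r6 m[X1→φ0] = [4, 2]
r6 m[X1→φ2] = [24, 20]
r6 m[X1→φ3] = [24, 20]
fixed point reached at round 6
traceback from X14: (X14=0, X6=0, X3=0, X5=1, X1=1), score=21

assignment: (X14=0, X6=0, X3=0, X5=1, X1=1); score = 21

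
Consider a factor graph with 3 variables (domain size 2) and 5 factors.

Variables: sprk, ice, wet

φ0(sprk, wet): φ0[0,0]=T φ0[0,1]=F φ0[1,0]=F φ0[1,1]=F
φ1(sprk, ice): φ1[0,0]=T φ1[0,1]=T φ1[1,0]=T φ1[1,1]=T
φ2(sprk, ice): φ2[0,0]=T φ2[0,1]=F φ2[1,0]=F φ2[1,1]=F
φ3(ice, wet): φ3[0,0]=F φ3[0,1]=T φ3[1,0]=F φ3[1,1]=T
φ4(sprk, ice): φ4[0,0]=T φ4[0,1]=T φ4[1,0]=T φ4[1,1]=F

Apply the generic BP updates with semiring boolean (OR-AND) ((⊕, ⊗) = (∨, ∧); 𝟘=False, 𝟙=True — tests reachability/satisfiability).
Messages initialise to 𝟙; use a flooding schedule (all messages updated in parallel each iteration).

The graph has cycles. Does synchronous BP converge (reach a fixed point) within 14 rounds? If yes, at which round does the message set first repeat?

CONVERGED at round 9

init: all messages = 𝟙 over 2 values
r1 m[φ0→sprk] = [T, F]
r1 m[φ0→wet] = [T, F]
r1 m[φ1→sprk] = [T, T]
r1 m[φ1→ice] = [T, T]
r1 m[φ2→sprk] = [T, F]
r1 m[φ2→ice] = [T, F]
r1 m[φ3→ice] = [T, T]
r1 m[φ3→wet] = [F, T]
r1 m[φ4→sprk] = [T, T]
r1 m[φ4→ice] = [T, T]
r1 m[sprk→φ0] = [T, T]
r1 m[sprk→φ1] = [T, T]
r1 m[sprk→φ2] = [T, T]
r1 m[sprk→φ4] = [T, T]
r1 m[ice→φ1] = [T, T]
r1 m[ice→φ2] = [T, T]
r1 m[ice→φ3] = [T, T]
r1 m[ice→φ4] = [T, T]
r1 m[wet→φ0] = [T, T]
r1 m[wet→φ3] = [T, T]
r2 m[φ0→sprk] = [T, F]
r2 m[φ0→wet] = [T, F]
r2 m[φ1→sprk] = [T, T]
r2 m[φ1→ice] = [T, T]
r2 m[φ2→sprk] = [T, F]
r2 m[φ2→ice] = [T, F]
r2 m[φ3→ice] = [T, T]
r2 m[φ3→wet] = [F, T]
r2 m[φ4→sprk] = [T, T]
r2 m[φ4→ice] = [T, T]
r2 m[sprk→φ0] = [T, F]
r2 m[sprk→φ1] = [T, F]
r2 m[sprk→φ2] = [T, F]
r2 m[sprk→φ4] = [T, F]
r2 m[ice→φ1] = [T, F]
r2 m[ice→φ2] = [T, T]
r2 m[ice→φ3] = [T, F]
r2 m[ice→φ4] = [T, F]
r2 m[wet→φ0] = [F, T]
r2 m[wet→φ3] = [T, F]
r3 m[φ0→sprk] = [F, F]
r3 m[φ0→wet] = [T, F]
r3 m[φ1→sprk] = [T, T]
r3 m[φ1→ice] = [T, T]
r3 m[φ2→sprk] = [T, F]
r3 m[φ2→ice] = [T, F]
r3 m[φ3→ice] = [F, F]
r3 m[φ3→wet] = [F, T]
r3 m[φ4→sprk] = [T, T]
r3 m[φ4→ice] = [T, T]
r3 m[sprk→φ0] = [T, F]
r3 m[sprk→φ1] = [T, F]
r3 m[sprk→φ2] = [T, F]
r3 m[sprk→φ4] = [T, F]
r3 m[ice→φ1] = [T, F]
r3 m[ice→φ2] = [T, T]
r3 m[ice→φ3] = [T, F]
r3 m[ice→φ4] = [T, F]
r3 m[wet→φ0] = [F, T]
r3 m[wet→φ3] = [T, F]
r4 m[φ0→sprk] = [F, F]
r4 m[φ0→wet] = [T, F]
r4 m[φ1→sprk] = [T, T]
r4 m[φ1→ice] = [T, T]
r4 m[φ2→sprk] = [T, F]
r4 m[φ2→ice] = [T, F]
r4 m[φ3→ice] = [F, F]
r4 m[φ3→wet] = [F, T]
r4 m[φ4→sprk] = [T, T]
r4 m[φ4→ice] = [T, T]
r4 m[sprk→φ0] = [T, F]
r4 m[sprk→φ1] = [F, F]
r4 m[sprk→φ2] = [F, F]
r4 m[sprk→φ4] = [F, F]
r4 m[ice→φ1] = [F, F]
r4 m[ice→φ2] = [F, F]
r4 m[ice→φ3] = [T, F]
r4 m[ice→φ4] = [F, F]
r4 m[wet→φ0] = [F, T]
r4 m[wet→φ3] = [T, F]
r5 m[φ0→sprk] = [F, F]
r5 m[φ0→wet] = [T, F]
r5 m[φ1→sprk] = [F, F]
r5 m[φ1→ice] = [F, F]
r5 m[φ2→sprk] = [F, F]
r5 m[φ2→ice] = [F, F]
r5 m[φ3→ice] = [F, F]
r5 m[φ3→wet] = [F, T]
r5 m[φ4→sprk] = [F, F]
r5 m[φ4→ice] = [F, F]
r5 m[sprk→φ0] = [T, F]
r5 m[sprk→φ1] = [F, F]
r5 m[sprk→φ2] = [F, F]
r5 m[sprk→φ4] = [F, F]
r5 m[ice→φ1] = [F, F]
r5 m[ice→φ2] = [F, F]
r5 m[ice→φ3] = [T, F]
r5 m[ice→φ4] = [F, F]
r5 m[wet→φ0] = [F, T]
r5 m[wet→φ3] = [T, F]
r6 m[φ0→sprk] = [F, F]
r6 m[φ0→wet] = [T, F]
r6 m[φ1→sprk] = [F, F]
r6 m[φ1→ice] = [F, F]
r6 m[φ2→sprk] = [F, F]
r6 m[φ2→ice] = [F, F]
r6 m[φ3→ice] = [F, F]
r6 m[φ3→wet] = [F, T]
r6 m[φ4→sprk] = [F, F]
r6 m[φ4→ice] = [F, F]
r6 m[sprk→φ0] = [F, F]
r6 m[sprk→φ1] = [F, F]
r6 m[sprk→φ2] = [F, F]
r6 m[sprk→φ4] = [F, F]
r6 m[ice→φ1] = [F, F]
r6 m[ice→φ2] = [F, F]
r6 m[ice→φ3] = [F, F]
r6 m[ice→φ4] = [F, F]
r6 m[wet→φ0] = [F, T]
r6 m[wet→φ3] = [T, F]
r7 m[φ0→sprk] = [F, F]
r7 m[φ0→wet] = [F, F]
r7 m[φ1→sprk] = [F, F]
r7 m[φ1→ice] = [F, F]
r7 m[φ2→sprk] = [F, F]
r7 m[φ2→ice] = [F, F]
r7 m[φ3→ice] = [F, F]
r7 m[φ3→wet] = [F, F]
r7 m[φ4→sprk] = [F, F]
r7 m[φ4→ice] = [F, F]
r7 m[sprk→φ0] = [F, F]
r7 m[sprk→φ1] = [F, F]
r7 m[sprk→φ2] = [F, F]
r7 m[sprk→φ4] = [F, F]
r7 m[ice→φ1] = [F, F]
r7 m[ice→φ2] = [F, F]
r7 m[ice→φ3] = [F, F]
r7 m[ice→φ4] = [F, F]
r7 m[wet→φ0] = [F, T]
r7 m[wet→φ3] = [T, F]
r8 m[φ0→sprk] = [F, F]
r8 m[φ0→wet] = [F, F]
r8 m[φ1→sprk] = [F, F]
r8 m[φ1→ice] = [F, F]
r8 m[φ2→sprk] = [F, F]
r8 m[φ2→ice] = [F, F]
r8 m[φ3→ice] = [F, F]
r8 m[φ3→wet] = [F, F]
r8 m[φ4→sprk] = [F, F]
r8 m[φ4→ice] = [F, F]
r8 m[sprk→φ0] = [F, F]
r8 m[sprk→φ1] = [F, F]
r8 m[sprk→φ2] = [F, F]
r8 m[sprk→φ4] = [F, F]
r8 m[ice→φ1] = [F, F]
r8 m[ice→φ2] = [F, F]
r8 m[ice→φ3] = [F, F]
r8 m[ice→φ4] = [F, F]
r8 m[wet→φ0] = [F, F]
r8 m[wet→φ3] = [F, F]
r9 m[φ0→sprk] = [F, F]
r9 m[φ0→wet] = [F, F]
r9 m[φ1→sprk] = [F, F]
r9 m[φ1→ice] = [F, F]
r9 m[φ2→sprk] = [F, F]
r9 m[φ2→ice] = [F, F]
r9 m[φ3→ice] = [F, F]
r9 m[φ3→wet] = [F, F]
r9 m[φ4→sprk] = [F, F]
r9 m[φ4→ice] = [F, F]
r9 m[sprk→φ0] = [F, F]
r9 m[sprk→φ1] = [F, F]
r9 m[sprk→φ2] = [F, F]
r9 m[sprk→φ4] = [F, F]
r9 m[ice→φ1] = [F, F]
r9 m[ice→φ2] = [F, F]
r9 m[ice→φ3] = [F, F]
r9 m[ice→φ4] = [F, F]
r9 m[wet→φ0] = [F, F]
r9 m[wet→φ3] = [F, F]
fixed point reached at round 9
messages reach a fixed point at round 9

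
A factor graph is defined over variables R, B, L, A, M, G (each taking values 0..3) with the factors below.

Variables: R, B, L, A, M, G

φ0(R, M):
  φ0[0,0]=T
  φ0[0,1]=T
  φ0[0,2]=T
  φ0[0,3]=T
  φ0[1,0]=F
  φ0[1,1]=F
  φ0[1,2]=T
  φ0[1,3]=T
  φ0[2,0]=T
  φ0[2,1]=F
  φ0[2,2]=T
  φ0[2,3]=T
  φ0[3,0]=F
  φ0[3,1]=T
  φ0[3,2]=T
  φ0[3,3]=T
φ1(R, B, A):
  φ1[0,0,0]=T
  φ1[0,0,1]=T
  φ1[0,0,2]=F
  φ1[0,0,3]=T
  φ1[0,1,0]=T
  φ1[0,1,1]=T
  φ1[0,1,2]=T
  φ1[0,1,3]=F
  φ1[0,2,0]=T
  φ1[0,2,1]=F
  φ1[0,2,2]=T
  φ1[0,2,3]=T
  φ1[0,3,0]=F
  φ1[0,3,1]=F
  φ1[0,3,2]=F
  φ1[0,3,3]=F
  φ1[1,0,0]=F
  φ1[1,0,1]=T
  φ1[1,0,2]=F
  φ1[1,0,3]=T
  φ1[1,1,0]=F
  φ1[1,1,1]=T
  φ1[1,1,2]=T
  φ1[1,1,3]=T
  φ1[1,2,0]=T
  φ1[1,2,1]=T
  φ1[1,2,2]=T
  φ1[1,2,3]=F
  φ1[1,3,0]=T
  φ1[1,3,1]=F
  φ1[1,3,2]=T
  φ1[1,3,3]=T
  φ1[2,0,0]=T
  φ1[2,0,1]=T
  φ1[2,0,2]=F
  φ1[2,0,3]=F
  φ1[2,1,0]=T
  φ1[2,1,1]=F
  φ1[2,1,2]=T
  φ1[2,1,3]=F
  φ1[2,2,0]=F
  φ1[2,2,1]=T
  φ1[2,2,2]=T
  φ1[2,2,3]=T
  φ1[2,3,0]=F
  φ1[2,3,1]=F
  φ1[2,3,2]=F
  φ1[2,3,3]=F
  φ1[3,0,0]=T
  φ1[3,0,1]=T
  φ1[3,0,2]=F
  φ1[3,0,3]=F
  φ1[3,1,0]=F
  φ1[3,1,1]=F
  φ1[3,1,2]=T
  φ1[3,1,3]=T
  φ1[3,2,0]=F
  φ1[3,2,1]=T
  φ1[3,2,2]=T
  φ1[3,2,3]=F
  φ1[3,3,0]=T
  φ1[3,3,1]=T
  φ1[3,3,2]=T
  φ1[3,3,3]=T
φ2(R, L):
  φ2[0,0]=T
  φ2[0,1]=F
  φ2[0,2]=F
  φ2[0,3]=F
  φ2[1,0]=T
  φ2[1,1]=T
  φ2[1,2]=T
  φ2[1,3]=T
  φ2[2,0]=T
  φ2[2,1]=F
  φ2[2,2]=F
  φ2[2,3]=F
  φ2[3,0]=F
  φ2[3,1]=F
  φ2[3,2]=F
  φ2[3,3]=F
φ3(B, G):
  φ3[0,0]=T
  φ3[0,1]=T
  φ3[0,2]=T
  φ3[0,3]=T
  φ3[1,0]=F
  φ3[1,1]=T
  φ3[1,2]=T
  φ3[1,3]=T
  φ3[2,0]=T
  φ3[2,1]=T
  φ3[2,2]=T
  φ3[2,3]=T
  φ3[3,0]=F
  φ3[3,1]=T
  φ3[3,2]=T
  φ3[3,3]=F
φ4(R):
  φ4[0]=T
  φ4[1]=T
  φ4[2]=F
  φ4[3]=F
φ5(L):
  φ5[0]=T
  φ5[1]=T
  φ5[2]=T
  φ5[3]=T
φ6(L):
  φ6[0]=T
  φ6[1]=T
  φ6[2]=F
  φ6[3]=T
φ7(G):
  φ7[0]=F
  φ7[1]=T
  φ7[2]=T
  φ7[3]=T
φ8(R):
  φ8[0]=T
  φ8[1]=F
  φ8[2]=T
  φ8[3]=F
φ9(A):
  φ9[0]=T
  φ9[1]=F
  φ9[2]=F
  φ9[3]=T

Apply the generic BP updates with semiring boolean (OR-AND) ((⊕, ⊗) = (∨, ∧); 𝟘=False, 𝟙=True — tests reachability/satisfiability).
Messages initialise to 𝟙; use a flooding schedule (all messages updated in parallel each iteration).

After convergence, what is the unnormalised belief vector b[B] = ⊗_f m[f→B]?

init: all messages = 𝟙 over 4 values
r1 m[φ0→R] = [T, T, T, T]
r1 m[φ0→M] = [T, T, T, T]
r1 m[φ1→R] = [T, T, T, T]
r1 m[φ1→B] = [T, T, T, T]
r1 m[φ1→A] = [T, T, T, T]
r1 m[φ2→R] = [T, T, T, F]
r1 m[φ2→L] = [T, T, T, T]
r1 m[φ3→B] = [T, T, T, T]
r1 m[φ3→G] = [T, T, T, T]
r1 m[φ4→R] = [T, T, F, F]
r1 m[φ5→L] = [T, T, T, T]
r1 m[φ6→L] = [T, T, F, T]
r1 m[φ7→G] = [F, T, T, T]
r1 m[φ8→R] = [T, F, T, F]
r1 m[φ9→A] = [T, F, F, T]
r1 m[R→φ0] = [T, T, T, T]
r1 m[R→φ1] = [T, T, T, T]
r1 m[R→φ2] = [T, T, T, T]
r1 m[R→φ4] = [T, T, T, T]
r1 m[R→φ8] = [T, T, T, T]
r1 m[B→φ1] = [T, T, T, T]
r1 m[B→φ3] = [T, T, T, T]
r1 m[L→φ2] = [T, T, T, T]
r1 m[L→φ5] = [T, T, T, T]
r1 m[L→φ6] = [T, T, T, T]
r1 m[A→φ1] = [T, T, T, T]
r1 m[A→φ9] = [T, T, T, T]
r1 m[M→φ0] = [T, T, T, T]
r1 m[G→φ3] = [T, T, T, T]
r1 m[G→φ7] = [T, T, T, T]
r2 m[φ0→R] = [T, T, T, T]
r2 m[φ0→M] = [T, T, T, T]
r2 m[φ1→R] = [T, T, T, T]
r2 m[φ1→B] = [T, T, T, T]
r2 m[φ1→A] = [T, T, T, T]
r2 m[φ2→R] = [T, T, T, F]
r2 m[φ2→L] = [T, T, T, T]
r2 m[φ3→B] = [T, T, T, T]
r2 m[φ3→G] = [T, T, T, T]
r2 m[φ4→R] = [T, T, F, F]
r2 m[φ5→L] = [T, T, T, T]
r2 m[φ6→L] = [T, T, F, T]
r2 m[φ7→G] = [F, T, T, T]
r2 m[φ8→R] = [T, F, T, F]
r2 m[φ9→A] = [T, F, F, T]
r2 m[R→φ0] = [T, F, F, F]
r2 m[R→φ1] = [T, F, F, F]
r2 m[R→φ2] = [T, F, F, F]
r2 m[R→φ4] = [T, F, T, F]
r2 m[R→φ8] = [T, T, F, F]
r2 m[B→φ1] = [T, T, T, T]
r2 m[B→φ3] = [T, T, T, T]
r2 m[L→φ2] = [T, T, F, T]
r2 m[L→φ5] = [T, T, F, T]
r2 m[L→φ6] = [T, T, T, T]
r2 m[A→φ1] = [T, F, F, T]
r2 m[A→φ9] = [T, T, T, T]
r2 m[M→φ0] = [T, T, T, T]
r2 m[G→φ3] = [F, T, T, T]
r2 m[G→φ7] = [T, T, T, T]
r3 m[φ0→R] = [T, T, T, T]
r3 m[φ0→M] = [T, T, T, T]
r3 m[φ1→R] = [T, T, T, T]
r3 m[φ1→B] = [T, T, T, F]
r3 m[φ1→A] = [T, T, T, T]
r3 m[φ2→R] = [T, T, T, F]
r3 m[φ2→L] = [T, F, F, F]
r3 m[φ3→B] = [T, T, T, T]
r3 m[φ3→G] = [T, T, T, T]
r3 m[φ4→R] = [T, T, F, F]
r3 m[φ5→L] = [T, T, T, T]
r3 m[φ6→L] = [T, T, F, T]
r3 m[φ7→G] = [F, T, T, T]
r3 m[φ8→R] = [T, F, T, F]
r3 m[φ9→A] = [T, F, F, T]
r3 m[R→φ0] = [T, F, F, F]
r3 m[R→φ1] = [T, F, F, F]
r3 m[R→φ2] = [T, F, F, F]
r3 m[R→φ4] = [T, F, T, F]
r3 m[R→φ8] = [T, T, F, F]
r3 m[B→φ1] = [T, T, T, T]
r3 m[B→φ3] = [T, T, T, T]
r3 m[L→φ2] = [T, T, F, T]
r3 m[L→φ5] = [T, T, F, T]
r3 m[L→φ6] = [T, T, T, T]
r3 m[A→φ1] = [T, F, F, T]
r3 m[A→φ9] = [T, T, T, T]
r3 m[M→φ0] = [T, T, T, T]
r3 m[G→φ3] = [F, T, T, T]
r3 m[G→φ7] = [T, T, T, T]
r4 m[φ0→R] = [T, T, T, T]
r4 m[φ0→M] = [T, T, T, T]
r4 m[φ1→R] = [T, T, T, T]
r4 m[φ1→B] = [T, T, T, F]
r4 m[φ1→A] = [T, T, T, T]
r4 m[φ2→R] = [T, T, T, F]
r4 m[φ2→L] = [T, F, F, F]
r4 m[φ3→B] = [T, T, T, T]
r4 m[φ3→G] = [T, T, T, T]
r4 m[φ4→R] = [T, T, F, F]
r4 m[φ5→L] = [T, T, T, T]
r4 m[φ6→L] = [T, T, F, T]
r4 m[φ7→G] = [F, T, T, T]
r4 m[φ8→R] = [T, F, T, F]
r4 m[φ9→A] = [T, F, F, T]
r4 m[R→φ0] = [T, F, F, F]
r4 m[R→φ1] = [T, F, F, F]
r4 m[R→φ2] = [T, F, F, F]
r4 m[R→φ4] = [T, F, T, F]
r4 m[R→φ8] = [T, T, F, F]
r4 m[B→φ1] = [T, T, T, T]
r4 m[B→φ3] = [T, T, T, F]
r4 m[L→φ2] = [T, T, F, T]
r4 m[L→φ5] = [T, F, F, F]
r4 m[L→φ6] = [T, F, F, F]
r4 m[A→φ1] = [T, F, F, T]
r4 m[A→φ9] = [T, T, T, T]
r4 m[M→φ0] = [T, T, T, T]
r4 m[G→φ3] = [F, T, T, T]
r4 m[G→φ7] = [T, T, T, T]
r5 m[φ0→R] = [T, T, T, T]
r5 m[φ0→M] = [T, T, T, T]
r5 m[φ1→R] = [T, T, T, T]
r5 m[φ1→B] = [T, T, T, F]
r5 m[φ1→A] = [T, T, T, T]
r5 m[φ2→R] = [T, T, T, F]
r5 m[φ2→L] = [T, F, F, F]
r5 m[φ3→B] = [T, T, T, T]
r5 m[φ3→G] = [T, T, T, T]
r5 m[φ4→R] = [T, T, F, F]
r5 m[φ5→L] = [T, T, T, T]
r5 m[φ6→L] = [T, T, F, T]
r5 m[φ7→G] = [F, T, T, T]
r5 m[φ8→R] = [T, F, T, F]
r5 m[φ9→A] = [T, F, F, T]
r5 m[R→φ0] = [T, F, F, F]
r5 m[R→φ1] = [T, F, F, F]
r5 m[R→φ2] = [T, F, F, F]
r5 m[R→φ4] = [T, F, T, F]
r5 m[R→φ8] = [T, T, F, F]
r5 m[B→φ1] = [T, T, T, T]
r5 m[B→φ3] = [T, T, T, F]
r5 m[L→φ2] = [T, T, F, T]
r5 m[L→φ5] = [T, F, F, F]
r5 m[L→φ6] = [T, F, F, F]
r5 m[A→φ1] = [T, F, F, T]
r5 m[A→φ9] = [T, T, T, T]
r5 m[M→φ0] = [T, T, T, T]
r5 m[G→φ3] = [F, T, T, T]
r5 m[G→φ7] = [T, T, T, T]
fixed point reached at round 5
b[B] = ⊗ incoming = [T, T, T, F]

b[B] = [T, T, T, F]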